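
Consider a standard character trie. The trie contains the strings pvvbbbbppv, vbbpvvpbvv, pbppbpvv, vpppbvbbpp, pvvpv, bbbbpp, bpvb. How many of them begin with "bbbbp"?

Filter for entries beginning with "bbbbp":
Matches: "bbbbpp"
Count: 1

1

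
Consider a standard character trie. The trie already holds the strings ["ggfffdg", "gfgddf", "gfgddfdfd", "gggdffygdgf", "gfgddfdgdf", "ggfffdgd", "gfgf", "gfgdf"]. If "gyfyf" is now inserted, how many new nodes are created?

4

The longest prefix of "gyfyf" already in the trie is "g" (length 1).
New nodes needed: |"gyfyf"| − 1 = 5 − 1 = 4.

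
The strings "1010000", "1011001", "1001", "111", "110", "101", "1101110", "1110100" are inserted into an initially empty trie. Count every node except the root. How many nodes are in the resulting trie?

24

Trie structure (* marks end of a word):
(root)
└─ 1
   ├─ 0
   │  ├─ 0
   │  │  └─ 1 *
   │  └─ 1 *
   │     ├─ 0
   │     │  └─ 0
   │     │     └─ 0
   │     │        └─ 0 *
   │     └─ 1
   │        └─ 0
   │           └─ 0
   │              └─ 1 *
   └─ 1
      ├─ 0 *
      │  └─ 1
      │     └─ 1
      │        └─ 1
      │           └─ 0 *
      └─ 1 *
         └─ 0
            └─ 1
               └─ 0
                  └─ 0 *
Counting every labelled node above: 24.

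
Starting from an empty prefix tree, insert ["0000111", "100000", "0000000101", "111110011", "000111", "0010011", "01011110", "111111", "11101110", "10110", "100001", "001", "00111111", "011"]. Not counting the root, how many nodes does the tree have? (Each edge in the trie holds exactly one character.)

For each word, the new-node count is its length minus the longest prefix already in the trie:
  "0000111" → 7 new (0, 0, 0, 0, 1, 1, 1)
  "100000" → 6 new (1, 0, 0, 0, 0, 0)
  "0000000101" → prefix "0000" already present; 6 new (0, 0, 0, 1, 0, 1)
  "111110011" → prefix "1" already present; 8 new (1, 1, 1, 1, 0, 0, 1, 1)
  "000111" → prefix "000" already present; 3 new (1, 1, 1)
  "0010011" → prefix "00" already present; 5 new (1, 0, 0, 1, 1)
  "01011110" → prefix "0" already present; 7 new (1, 0, 1, 1, 1, 1, 0)
  "111111" → prefix "11111" already present; 1 new (1)
  "11101110" → prefix "111" already present; 5 new (0, 1, 1, 1, 0)
  "10110" → prefix "10" already present; 3 new (1, 1, 0)
  "100001" → prefix "10000" already present; 1 new (1)
  "001" → prefix "001" already present; 0 new (none)
  "00111111" → prefix "001" already present; 5 new (1, 1, 1, 1, 1)
  "011" → prefix "01" already present; 1 new (1)
Total nodes = 7 + 6 + 6 + 8 + 3 + 5 + 7 + 1 + 5 + 3 + 1 + 0 + 5 + 1 = 58

58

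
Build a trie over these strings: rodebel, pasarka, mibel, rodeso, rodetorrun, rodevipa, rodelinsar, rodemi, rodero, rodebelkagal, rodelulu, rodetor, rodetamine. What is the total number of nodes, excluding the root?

54

Insert word by word; a character creates a node only if that edge doesn't already exist:
  "rodebel" → 7 new (r, o, d, e, b, e, l)
  "pasarka" → 7 new (p, a, s, a, r, k, a)
  "mibel" → 5 new (m, i, b, e, l)
  "rodeso" → prefix "rode" already present; 2 new (s, o)
  "rodetorrun" → prefix "rode" already present; 6 new (t, o, r, r, u, n)
  "rodevipa" → prefix "rode" already present; 4 new (v, i, p, a)
  "rodelinsar" → prefix "rode" already present; 6 new (l, i, n, s, a, r)
  "rodemi" → prefix "rode" already present; 2 new (m, i)
  "rodero" → prefix "rode" already present; 2 new (r, o)
  "rodebelkagal" → prefix "rodebel" already present; 5 new (k, a, g, a, l)
  "rodelulu" → prefix "rodel" already present; 3 new (u, l, u)
  "rodetor" → prefix "rodetor" already present; 0 new (none)
  "rodetamine" → prefix "rodet" already present; 5 new (a, m, i, n, e)
Total nodes = 7 + 7 + 5 + 2 + 6 + 4 + 6 + 2 + 2 + 5 + 3 + 0 + 5 = 54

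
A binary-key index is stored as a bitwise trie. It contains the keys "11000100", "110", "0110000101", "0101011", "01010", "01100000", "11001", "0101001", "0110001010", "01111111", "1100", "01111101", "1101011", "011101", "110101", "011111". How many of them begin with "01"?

Filter for entries beginning with "01":
Matches: "01010", "0101001", "0101011", "01100000", "0110000101", "0110001010", "011101", "011111", "01111101", "01111111"
Count: 10

10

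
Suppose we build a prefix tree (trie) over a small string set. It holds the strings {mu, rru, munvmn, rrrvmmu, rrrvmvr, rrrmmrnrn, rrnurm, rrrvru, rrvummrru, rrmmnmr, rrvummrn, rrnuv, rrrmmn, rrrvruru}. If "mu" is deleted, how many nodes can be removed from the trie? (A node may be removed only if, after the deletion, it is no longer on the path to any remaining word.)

A node on "mu"'s path can go only if nothing else ends at it or branches off below it.
Every node on "mu" is still needed (e.g. by "munvmn"), so nothing is freed.
Nodes removed: 0

0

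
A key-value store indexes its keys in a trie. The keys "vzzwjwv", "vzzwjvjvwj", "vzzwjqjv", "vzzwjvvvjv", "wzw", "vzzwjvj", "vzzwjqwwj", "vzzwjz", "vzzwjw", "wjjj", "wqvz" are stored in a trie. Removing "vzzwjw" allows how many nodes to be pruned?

0

Walk "vzzwjw" from the leaf back toward the root, removing each node that no remaining word uses.
Every node on "vzzwjw" is still needed (e.g. by "vzzwjwv"), so nothing is freed.
Nodes removed: 0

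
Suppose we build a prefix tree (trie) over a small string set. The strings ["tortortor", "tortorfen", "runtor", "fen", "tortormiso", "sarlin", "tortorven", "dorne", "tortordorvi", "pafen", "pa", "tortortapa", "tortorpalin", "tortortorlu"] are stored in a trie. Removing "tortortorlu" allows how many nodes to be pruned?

A node on "tortortorlu"'s path can go only if nothing else ends at it or branches off below it.
The suffix "lu" (2 nodes) is used only by "tortortorlu"; "tortortor" is itself a stored word, so pruning stops there.
Nodes removed: 2

2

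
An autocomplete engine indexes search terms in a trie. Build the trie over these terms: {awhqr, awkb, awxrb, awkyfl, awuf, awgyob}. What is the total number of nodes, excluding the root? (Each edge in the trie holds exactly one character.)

19

Trie structure (* marks end of a word):
(root)
└─ a
   └─ w
      ├─ g
      │  └─ y
      │     └─ o
      │        └─ b *
      ├─ h
      │  └─ q
      │     └─ r *
      ├─ k
      │  ├─ b *
      │  └─ y
      │     └─ f
      │        └─ l *
      ├─ u
      │  └─ f *
      └─ x
         └─ r
            └─ b *
Counting every labelled node above: 19.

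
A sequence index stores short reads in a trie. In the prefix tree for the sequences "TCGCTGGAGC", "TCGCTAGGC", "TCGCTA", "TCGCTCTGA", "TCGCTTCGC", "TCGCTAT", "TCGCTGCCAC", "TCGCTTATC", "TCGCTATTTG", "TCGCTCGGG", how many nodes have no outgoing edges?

Leaves are exactly the stored words that no other stored word extends.
Those words: "TCGCTAGGC", "TCGCTATTTG", "TCGCTCGGG", "TCGCTCTGA", "TCGCTGCCAC", "TCGCTGGAGC", "TCGCTTATC", "TCGCTTCGC"
Leaf count: 8

8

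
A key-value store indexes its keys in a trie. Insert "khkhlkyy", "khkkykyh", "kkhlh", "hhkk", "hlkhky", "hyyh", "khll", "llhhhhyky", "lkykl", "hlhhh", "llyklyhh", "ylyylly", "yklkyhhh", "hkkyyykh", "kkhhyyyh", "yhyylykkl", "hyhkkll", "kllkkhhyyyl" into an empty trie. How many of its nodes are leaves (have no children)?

A leaf is a node with no children — equivalently, the end of a word that is not a proper prefix of any other stored word.
Those words: "hhkk", "hkkyyykh", "hlhhh", "hlkhky", "hyhkkll", "hyyh", "khkhlkyy", "khkkykyh", "khll", "kkhhyyyh", "kkhlh", "kllkkhhyyyl", "lkykl", "llhhhhyky", "llyklyhh", "yhyylykkl", "yklkyhhh", "ylyylly"
Leaf count: 18

18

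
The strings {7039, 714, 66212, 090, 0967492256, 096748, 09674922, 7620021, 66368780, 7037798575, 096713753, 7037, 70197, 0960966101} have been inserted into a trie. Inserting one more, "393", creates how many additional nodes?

3

"393" shares no prefix with any stored word, so all 3 characters open new nodes.
3 − 0 = 3 new nodes.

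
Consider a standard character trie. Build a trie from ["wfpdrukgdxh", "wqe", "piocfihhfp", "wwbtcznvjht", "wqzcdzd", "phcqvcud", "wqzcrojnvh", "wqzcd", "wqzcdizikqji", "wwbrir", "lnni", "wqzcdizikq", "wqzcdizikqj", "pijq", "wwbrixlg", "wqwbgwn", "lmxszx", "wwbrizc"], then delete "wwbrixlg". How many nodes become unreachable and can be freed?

Walk "wwbrixlg" from the leaf back toward the root, removing each node that no remaining word uses.
The suffix "xlg" (3 nodes) is used only by "wwbrixlg"; the node for "wwbri" still has the child "r", so pruning stops there.
Nodes removed: 3

3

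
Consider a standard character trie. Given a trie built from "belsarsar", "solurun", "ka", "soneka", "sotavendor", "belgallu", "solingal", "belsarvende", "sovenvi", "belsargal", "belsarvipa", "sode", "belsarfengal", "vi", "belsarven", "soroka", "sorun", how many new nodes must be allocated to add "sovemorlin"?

"sove" is already a path in the trie; the remaining "morlin" must be added.
So 10 − 4 = 6 new nodes.

6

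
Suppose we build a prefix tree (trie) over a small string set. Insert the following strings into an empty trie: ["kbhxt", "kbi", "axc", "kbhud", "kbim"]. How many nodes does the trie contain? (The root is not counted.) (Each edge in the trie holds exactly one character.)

12

Trie structure (* marks end of a word):
(root)
├─ a
│  └─ x
│     └─ c *
└─ k
   └─ b
      ├─ h
      │  ├─ u
      │  │  └─ d *
      │  └─ x
      │     └─ t *
      └─ i *
         └─ m *
Counting every labelled node above: 12.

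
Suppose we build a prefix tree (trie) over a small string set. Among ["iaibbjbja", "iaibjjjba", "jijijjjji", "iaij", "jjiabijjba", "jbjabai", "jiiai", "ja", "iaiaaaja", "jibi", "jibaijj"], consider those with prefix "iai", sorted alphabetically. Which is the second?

iaibbjbja

Filter for "iai…" and sort: "iaiaaaja", "iaibbjbja", "iaibjjjba", "iaij"
The 2nd is iaibbjbja.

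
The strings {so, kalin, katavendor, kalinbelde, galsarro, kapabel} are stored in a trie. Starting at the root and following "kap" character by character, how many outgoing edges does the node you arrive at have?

Walk "kap" from the root, arriving at one node.
Characters that immediately follow "kap" among the stored strings: {a}.
That node has 1 child edge.

1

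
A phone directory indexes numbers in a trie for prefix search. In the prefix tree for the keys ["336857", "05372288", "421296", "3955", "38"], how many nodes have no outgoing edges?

5

Leaves are exactly the stored words that no other stored word extends.
Those words: "05372288", "336857", "38", "3955", "421296"
Leaf count: 5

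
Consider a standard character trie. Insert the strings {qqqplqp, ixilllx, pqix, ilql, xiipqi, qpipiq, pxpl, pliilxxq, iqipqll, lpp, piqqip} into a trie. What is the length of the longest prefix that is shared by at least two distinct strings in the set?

Look for the deepest trie node that still has at least two words in its subtree.
"ilql" and "iqipqll" agree on "i" (1 characters) before diverging; nothing deeper is shared.
Longest shared-prefix length: 1

1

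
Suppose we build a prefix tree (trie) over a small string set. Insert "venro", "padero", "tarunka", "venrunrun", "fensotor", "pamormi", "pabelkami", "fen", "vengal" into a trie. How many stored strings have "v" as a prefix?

3

Filter for entries beginning with "v":
Matches: "vengal", "venro", "venrunrun"
Count: 3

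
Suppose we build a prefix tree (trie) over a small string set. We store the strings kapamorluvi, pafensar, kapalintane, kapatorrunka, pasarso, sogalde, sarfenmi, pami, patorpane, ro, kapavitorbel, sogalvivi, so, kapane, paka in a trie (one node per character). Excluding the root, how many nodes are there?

80

For each word, the new-node count is its length minus the longest prefix already in the trie:
  "kapamorluvi" → 11 new (k, a, p, a, m, o, r, l, u, v, i)
  "pafensar" → 8 new (p, a, f, e, n, s, a, r)
  "kapalintane" → prefix "kapa" already present; 7 new (l, i, n, t, a, n, e)
  "kapatorrunka" → prefix "kapa" already present; 8 new (t, o, r, r, u, n, k, a)
  "pasarso" → prefix "pa" already present; 5 new (s, a, r, s, o)
  "sogalde" → 7 new (s, o, g, a, l, d, e)
  "sarfenmi" → prefix "s" already present; 7 new (a, r, f, e, n, m, i)
  "pami" → prefix "pa" already present; 2 new (m, i)
  "patorpane" → prefix "pa" already present; 7 new (t, o, r, p, a, n, e)
  "ro" → 2 new (r, o)
  "kapavitorbel" → prefix "kapa" already present; 8 new (v, i, t, o, r, b, e, l)
  "sogalvivi" → prefix "sogal" already present; 4 new (v, i, v, i)
  "so" → prefix "so" already present; 0 new (none)
  "kapane" → prefix "kapa" already present; 2 new (n, e)
  "paka" → prefix "pa" already present; 2 new (k, a)
Total nodes = 11 + 8 + 7 + 8 + 5 + 7 + 7 + 2 + 7 + 2 + 8 + 4 + 0 + 2 + 2 = 80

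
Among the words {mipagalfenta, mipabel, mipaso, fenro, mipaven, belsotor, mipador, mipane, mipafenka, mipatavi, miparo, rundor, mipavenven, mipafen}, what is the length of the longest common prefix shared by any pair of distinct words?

Equivalently: take the maximum, over all pairs, of their longest common prefix length.
"mipafen" and "mipafenka" agree on "mipafen" (7 characters) before diverging; nothing deeper is shared.
Longest shared-prefix length: 7

7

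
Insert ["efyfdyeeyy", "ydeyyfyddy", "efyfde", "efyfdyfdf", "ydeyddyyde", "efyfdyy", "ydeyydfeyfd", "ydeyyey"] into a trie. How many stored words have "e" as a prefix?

Traverse to the node for "e", then collect every word in that subtree.
Words under "e": efyfde, efyfdyeeyy, efyfdyfdf, efyfdyy
Count: 4

4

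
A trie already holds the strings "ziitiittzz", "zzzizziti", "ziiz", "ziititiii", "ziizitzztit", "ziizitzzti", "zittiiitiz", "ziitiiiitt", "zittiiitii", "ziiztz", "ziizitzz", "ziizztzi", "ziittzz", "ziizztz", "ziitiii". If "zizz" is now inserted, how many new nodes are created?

2

"zi" is already a path in the trie; the remaining "zz" must be added.
Each of the 2 remaining characters creates one node.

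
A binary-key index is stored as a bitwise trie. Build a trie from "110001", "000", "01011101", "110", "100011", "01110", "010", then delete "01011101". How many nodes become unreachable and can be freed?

5

A node on "01011101"'s path can go only if nothing else ends at it or branches off below it.
The suffix "11101" (5 nodes) is used only by "01011101"; "010" is itself a stored word, so pruning stops there.
Nodes removed: 5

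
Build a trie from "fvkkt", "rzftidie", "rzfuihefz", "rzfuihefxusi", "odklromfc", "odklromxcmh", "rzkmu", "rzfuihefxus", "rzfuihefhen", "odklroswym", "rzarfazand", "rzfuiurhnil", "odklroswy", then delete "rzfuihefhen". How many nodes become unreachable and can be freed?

A node on "rzfuihefhen"'s path can go only if nothing else ends at it or branches off below it.
The suffix "hen" (3 nodes) is used only by "rzfuihefhen"; the node for "rzfuihef" still has the child "z", so pruning stops there.
Nodes removed: 3

3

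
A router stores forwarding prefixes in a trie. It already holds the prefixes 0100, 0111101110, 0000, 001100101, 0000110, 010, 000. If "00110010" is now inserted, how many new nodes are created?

0

Every character of "00110010" already lies on an existing path (it is a prefix of some stored word).
No new nodes are needed: 0.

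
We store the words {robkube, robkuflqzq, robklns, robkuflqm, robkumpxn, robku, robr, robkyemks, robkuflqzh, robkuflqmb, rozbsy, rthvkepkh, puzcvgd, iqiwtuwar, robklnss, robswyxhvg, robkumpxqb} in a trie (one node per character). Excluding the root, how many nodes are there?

Count nodes per top-level branch (shared prefixes stored once):
  'i'-branch (iqiwtuwar): 9 nodes
  'p'-branch (puzcvgd): 7 nodes
  'r'-branch (robklns, robklnss, robku, robkube, robkuflqm, robkuflqmb, robkuflqzh, robkuflqzq, robkumpxn, robkumpxqb, robkyemks, robr, robswyxhvg, rozbsy, rthvkepkh): 50 nodes
Sum: 66

66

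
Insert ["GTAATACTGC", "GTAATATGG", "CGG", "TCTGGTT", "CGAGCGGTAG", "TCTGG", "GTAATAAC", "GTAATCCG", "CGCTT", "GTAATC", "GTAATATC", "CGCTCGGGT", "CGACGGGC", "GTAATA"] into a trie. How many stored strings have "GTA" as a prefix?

Walk to "GTA"; the words in its subtree are exactly those with that prefix.
Words under "GTA": GTAATA, GTAATAAC, GTAATACTGC, GTAATATC, GTAATATGG, GTAATC, GTAATCCG
Count: 7

7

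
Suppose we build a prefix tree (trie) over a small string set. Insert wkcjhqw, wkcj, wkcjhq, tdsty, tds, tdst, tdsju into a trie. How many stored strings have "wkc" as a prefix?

3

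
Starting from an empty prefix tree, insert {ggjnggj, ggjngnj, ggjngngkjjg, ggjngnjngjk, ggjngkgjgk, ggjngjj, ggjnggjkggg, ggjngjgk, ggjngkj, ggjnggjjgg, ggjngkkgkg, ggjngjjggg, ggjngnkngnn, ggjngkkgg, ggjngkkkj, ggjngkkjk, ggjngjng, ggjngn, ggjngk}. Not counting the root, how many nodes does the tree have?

For each word, the new-node count is its length minus the longest prefix already in the trie:
  "ggjnggj" → 7 new (g, g, j, n, g, g, j)
  "ggjngnj" → prefix "ggjng" already present; 2 new (n, j)
  "ggjngngkjjg" → prefix "ggjngn" already present; 5 new (g, k, j, j, g)
  "ggjngnjngjk" → prefix "ggjngnj" already present; 4 new (n, g, j, k)
  "ggjngkgjgk" → prefix "ggjng" already present; 5 new (k, g, j, g, k)
  "ggjngjj" → prefix "ggjng" already present; 2 new (j, j)
  "ggjnggjkggg" → prefix "ggjnggj" already present; 4 new (k, g, g, g)
  "ggjngjgk" → prefix "ggjngj" already present; 2 new (g, k)
  "ggjngkj" → prefix "ggjngk" already present; 1 new (j)
  "ggjnggjjgg" → prefix "ggjnggj" already present; 3 new (j, g, g)
  "ggjngkkgkg" → prefix "ggjngk" already present; 4 new (k, g, k, g)
  "ggjngjjggg" → prefix "ggjngjj" already present; 3 new (g, g, g)
  "ggjngnkngnn" → prefix "ggjngn" already present; 5 new (k, n, g, n, n)
  "ggjngkkgg" → prefix "ggjngkkg" already present; 1 new (g)
  "ggjngkkkj" → prefix "ggjngkk" already present; 2 new (k, j)
  "ggjngkkjk" → prefix "ggjngkk" already present; 2 new (j, k)
  "ggjngjng" → prefix "ggjngj" already present; 2 new (n, g)
  "ggjngn" → prefix "ggjngn" already present; 0 new (none)
  "ggjngk" → prefix "ggjngk" already present; 0 new (none)
Total nodes = 7 + 2 + 5 + 4 + 5 + 2 + 4 + 2 + 1 + 3 + 4 + 3 + 5 + 1 + 2 + 2 + 2 + 0 + 0 = 54

54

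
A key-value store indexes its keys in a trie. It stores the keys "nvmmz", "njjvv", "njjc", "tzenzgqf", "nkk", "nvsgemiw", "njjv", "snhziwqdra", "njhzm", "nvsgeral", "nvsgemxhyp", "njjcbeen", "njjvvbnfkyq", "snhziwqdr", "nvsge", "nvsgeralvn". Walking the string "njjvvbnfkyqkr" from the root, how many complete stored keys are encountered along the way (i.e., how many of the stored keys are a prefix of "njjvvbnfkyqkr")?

Traverse "njjvvbnfkyqkr" character by character; count nodes along the way that are marked as word ends.
Prefixes of the query that are stored words: "njjv", "njjvv", "njjvvbnfkyq"
Count: 3

3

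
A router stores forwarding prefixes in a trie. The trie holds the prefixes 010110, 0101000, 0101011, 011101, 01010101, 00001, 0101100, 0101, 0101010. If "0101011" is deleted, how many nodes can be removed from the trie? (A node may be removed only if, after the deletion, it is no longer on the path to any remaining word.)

A node on "0101011"'s path can go only if nothing else ends at it or branches off below it.
The suffix "1" (1 node) is used only by "0101011"; the node for "010101" still has the child "0", so pruning stops there.
Nodes removed: 1

1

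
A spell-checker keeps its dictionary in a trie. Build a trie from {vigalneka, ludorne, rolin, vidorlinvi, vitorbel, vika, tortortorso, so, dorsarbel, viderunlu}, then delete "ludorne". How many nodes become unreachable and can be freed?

7

After clearing the end-marker at "ludorne", prune upward until reaching a node still needed by another word.
No other word shares any prefix with "ludorne", so all 7 of its nodes go.
Nodes removed: 7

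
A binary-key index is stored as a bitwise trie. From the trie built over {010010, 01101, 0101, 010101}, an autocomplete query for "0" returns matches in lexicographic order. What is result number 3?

Filter for "0…" and sort: "010010", "0101", "010101", "01101"
The 3rd is 010101.

010101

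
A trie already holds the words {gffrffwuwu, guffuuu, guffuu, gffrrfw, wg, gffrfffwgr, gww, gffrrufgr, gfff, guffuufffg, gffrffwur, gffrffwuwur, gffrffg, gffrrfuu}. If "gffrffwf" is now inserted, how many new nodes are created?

1

"gffrffw" is already a path in the trie; the remaining "f" must be added.
So 8 − 7 = 1 new nodes.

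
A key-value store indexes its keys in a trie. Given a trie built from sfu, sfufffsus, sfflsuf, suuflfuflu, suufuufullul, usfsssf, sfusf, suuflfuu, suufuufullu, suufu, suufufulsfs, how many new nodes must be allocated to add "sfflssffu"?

4

"sffls" is already a path in the trie; the remaining "sffu" must be added.
So 9 − 5 = 4 new nodes.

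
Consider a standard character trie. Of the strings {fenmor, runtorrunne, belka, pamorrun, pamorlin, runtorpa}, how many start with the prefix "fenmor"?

1

Traverse to the node for "fenmor", then collect every word in that subtree.
Matches: "fenmor"
Count: 1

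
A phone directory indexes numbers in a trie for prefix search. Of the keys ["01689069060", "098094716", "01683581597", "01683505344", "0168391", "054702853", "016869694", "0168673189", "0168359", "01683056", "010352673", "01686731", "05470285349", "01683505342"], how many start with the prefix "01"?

11

Walk to "01"; the words in its subtree are exactly those with that prefix.
Matches: "010352673", "01683056", "01683505342", "01683505344", "01683581597", "0168359", "0168391", "01686731", "0168673189", "016869694", "01689069060"
Count: 11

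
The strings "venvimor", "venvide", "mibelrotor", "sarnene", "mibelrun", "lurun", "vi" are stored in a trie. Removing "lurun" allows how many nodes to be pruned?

A node on "lurun"'s path can go only if nothing else ends at it or branches off below it.
No other word shares any prefix with "lurun", so all 5 of its nodes go.
Nodes removed: 5

5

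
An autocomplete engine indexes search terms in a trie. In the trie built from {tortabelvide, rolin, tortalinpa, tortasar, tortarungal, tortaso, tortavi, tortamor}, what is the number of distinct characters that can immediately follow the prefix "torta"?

Follow the path "torta" to its node, then look at its outgoing edges.
Characters that immediately follow "torta" among the stored strings: {b, l, m, r, s, v}.
That node has 6 child edges.

6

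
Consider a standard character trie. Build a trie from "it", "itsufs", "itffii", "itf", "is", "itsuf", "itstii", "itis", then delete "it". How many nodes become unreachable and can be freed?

After clearing the end-marker at "it", prune upward until reaching a node still needed by another word.
Every node on "it" is still needed (e.g. by "itsufs"), so nothing is freed.
Nodes removed: 0

0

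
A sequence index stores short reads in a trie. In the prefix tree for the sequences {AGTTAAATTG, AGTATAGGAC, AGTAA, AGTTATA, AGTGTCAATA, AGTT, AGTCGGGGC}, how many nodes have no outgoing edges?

A leaf is a node with no children — equivalently, the end of a word that is not a proper prefix of any other stored word.
Those words: "AGTAA", "AGTATAGGAC", "AGTCGGGGC", "AGTGTCAATA", "AGTTAAATTG", "AGTTATA"
Leaf count: 6

6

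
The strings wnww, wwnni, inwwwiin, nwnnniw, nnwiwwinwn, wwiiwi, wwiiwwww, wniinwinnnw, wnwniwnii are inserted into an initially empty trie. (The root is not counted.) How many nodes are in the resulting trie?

Trace insertions, counting only characters that open a new branch:
  "wnww" → 4 new (w, n, w, w)
  "wwnni" → prefix "w" already present; 4 new (w, n, n, i)
  "inwwwiin" → 8 new (i, n, w, w, w, i, i, n)
  "nwnnniw" → 7 new (n, w, n, n, n, i, w)
  "nnwiwwinwn" → prefix "n" already present; 9 new (n, w, i, w, w, i, n, w, n)
  "wwiiwi" → prefix "ww" already present; 4 new (i, i, w, i)
  "wwiiwwww" → prefix "wwiiw" already present; 3 new (w, w, w)
  "wniinwinnnw" → prefix "wn" already present; 9 new (i, i, n, w, i, n, n, n, w)
  "wnwniwnii" → prefix "wnw" already present; 6 new (n, i, w, n, i, i)
Total nodes = 4 + 4 + 8 + 7 + 9 + 4 + 3 + 9 + 6 = 54

54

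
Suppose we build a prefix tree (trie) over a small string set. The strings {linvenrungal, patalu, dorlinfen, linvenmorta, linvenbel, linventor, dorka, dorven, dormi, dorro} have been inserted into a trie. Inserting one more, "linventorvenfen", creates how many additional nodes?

6

The longest prefix of "linventorvenfen" already in the trie is "linventor" (length 9).
New nodes needed: |"linventorvenfen"| − 9 = 15 − 9 = 6.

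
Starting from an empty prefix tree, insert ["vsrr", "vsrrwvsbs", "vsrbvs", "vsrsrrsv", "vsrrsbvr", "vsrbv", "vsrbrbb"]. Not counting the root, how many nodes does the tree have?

24

Trie structure (* marks end of a word):
(root)
└─ v
   └─ s
      └─ r
         ├─ b
         │  ├─ r
         │  │  └─ b
         │  │     └─ b *
         │  └─ v *
         │     └─ s *
         ├─ r *
         │  ├─ s
         │  │  └─ b
         │  │     └─ v
         │  │        └─ r *
         │  └─ w
         │     └─ v
         │        └─ s
         │           └─ b
         │              └─ s *
         └─ s
            └─ r
               └─ r
                  └─ s
                     └─ v *
Counting every labelled node above: 24.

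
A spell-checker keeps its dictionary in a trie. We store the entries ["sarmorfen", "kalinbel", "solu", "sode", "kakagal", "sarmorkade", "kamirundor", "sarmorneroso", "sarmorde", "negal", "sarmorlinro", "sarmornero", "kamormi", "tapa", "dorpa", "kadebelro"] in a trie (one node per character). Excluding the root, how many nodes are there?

For each word, the new-node count is its length minus the longest prefix already in the trie:
  "sarmorfen" → 9 new (s, a, r, m, o, r, f, e, n)
  "kalinbel" → 8 new (k, a, l, i, n, b, e, l)
  "solu" → prefix "s" already present; 3 new (o, l, u)
  "sode" → prefix "so" already present; 2 new (d, e)
  "kakagal" → prefix "ka" already present; 5 new (k, a, g, a, l)
  "sarmorkade" → prefix "sarmor" already present; 4 new (k, a, d, e)
  "kamirundor" → prefix "ka" already present; 8 new (m, i, r, u, n, d, o, r)
  "sarmorneroso" → prefix "sarmor" already present; 6 new (n, e, r, o, s, o)
  "sarmorde" → prefix "sarmor" already present; 2 new (d, e)
  "negal" → 5 new (n, e, g, a, l)
  "sarmorlinro" → prefix "sarmor" already present; 5 new (l, i, n, r, o)
  "sarmornero" → prefix "sarmornero" already present; 0 new (none)
  "kamormi" → prefix "kam" already present; 4 new (o, r, m, i)
  "tapa" → 4 new (t, a, p, a)
  "dorpa" → 5 new (d, o, r, p, a)
  "kadebelro" → prefix "ka" already present; 7 new (d, e, b, e, l, r, o)
Total nodes = 9 + 8 + 3 + 2 + 5 + 4 + 8 + 6 + 2 + 5 + 5 + 0 + 4 + 4 + 5 + 7 = 77

77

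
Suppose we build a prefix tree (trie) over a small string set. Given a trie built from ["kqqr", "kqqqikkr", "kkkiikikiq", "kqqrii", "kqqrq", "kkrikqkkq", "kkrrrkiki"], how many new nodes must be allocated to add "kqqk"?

The longest prefix of "kqqk" already in the trie is "kqq" (length 3).
So 4 − 3 = 1 new nodes.

1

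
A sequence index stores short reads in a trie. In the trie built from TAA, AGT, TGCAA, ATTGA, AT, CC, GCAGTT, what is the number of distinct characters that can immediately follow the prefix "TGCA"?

Walk "TGCA" from the root, arriving at one node.
Characters that immediately follow "TGCA" among the stored strings: {A}.
That node has 1 child edge.

1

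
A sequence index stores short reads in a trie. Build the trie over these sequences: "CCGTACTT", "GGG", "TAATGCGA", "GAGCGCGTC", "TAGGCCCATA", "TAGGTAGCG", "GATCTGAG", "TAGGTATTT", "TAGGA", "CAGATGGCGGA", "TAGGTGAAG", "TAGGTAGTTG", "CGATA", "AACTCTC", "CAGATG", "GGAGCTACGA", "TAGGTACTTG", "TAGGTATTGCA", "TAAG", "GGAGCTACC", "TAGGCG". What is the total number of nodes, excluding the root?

Count nodes per top-level branch (shared prefixes stored once):
  'A'-branch (AACTCTC): 7 nodes
  'C'-branch (CAGATG, CAGATGGCGGA, CCGTACTT, CGATA): 22 nodes
  'G'-branch (GAGCGCGTC, GATCTGAG, GGAGCTACC, GGAGCTACGA, GGG): 26 nodes
  'T'-branch (TAAG, TAATGCGA, TAGGA, TAGGCCCATA, TAGGCG, TAGGTACTTG, TAGGTAGCG, TAGGTAGTTG, TAGGTATTGCA, TAGGTATTT, TAGGTGAAG): 41 nodes
Sum: 96

96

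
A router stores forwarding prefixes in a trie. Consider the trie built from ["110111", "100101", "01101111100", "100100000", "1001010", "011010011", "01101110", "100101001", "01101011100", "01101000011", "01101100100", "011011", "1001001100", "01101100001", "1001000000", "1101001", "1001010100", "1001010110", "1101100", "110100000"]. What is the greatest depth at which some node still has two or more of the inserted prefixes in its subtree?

9

Equivalently: take the maximum, over all pairs, of their longest common prefix length.
e.g. "100100000" and "1001000000" share the prefix "100100000" of length 9; no pair shares a longer one.
Longest shared-prefix length: 9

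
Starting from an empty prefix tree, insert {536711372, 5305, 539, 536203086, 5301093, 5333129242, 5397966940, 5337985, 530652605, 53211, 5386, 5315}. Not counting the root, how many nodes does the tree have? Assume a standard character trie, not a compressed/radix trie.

Trace insertions, counting only characters that open a new branch:
  "536711372" → 9 new (5, 3, 6, 7, 1, 1, 3, 7, 2)
  "5305" → prefix "53" already present; 2 new (0, 5)
  "539" → prefix "53" already present; 1 new (9)
  "536203086" → prefix "536" already present; 6 new (2, 0, 3, 0, 8, 6)
  "5301093" → prefix "530" already present; 4 new (1, 0, 9, 3)
  "5333129242" → prefix "53" already present; 8 new (3, 3, 1, 2, 9, 2, 4, 2)
  "5397966940" → prefix "539" already present; 7 new (7, 9, 6, 6, 9, 4, 0)
  "5337985" → prefix "533" already present; 4 new (7, 9, 8, 5)
  "530652605" → prefix "530" already present; 6 new (6, 5, 2, 6, 0, 5)
  "53211" → prefix "53" already present; 3 new (2, 1, 1)
  "5386" → prefix "53" already present; 2 new (8, 6)
  "5315" → prefix "53" already present; 2 new (1, 5)
Total nodes = 9 + 2 + 1 + 6 + 4 + 8 + 7 + 4 + 6 + 3 + 2 + 2 = 54

54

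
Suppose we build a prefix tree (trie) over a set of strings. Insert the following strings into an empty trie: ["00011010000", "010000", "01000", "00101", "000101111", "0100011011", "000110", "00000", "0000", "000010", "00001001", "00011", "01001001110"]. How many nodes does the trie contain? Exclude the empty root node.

Insert word by word; a character creates a node only if that edge doesn't already exist:
  "00011010000" → 11 new (0, 0, 0, 1, 1, 0, 1, 0, 0, 0, 0)
  "010000" → prefix "0" already present; 5 new (1, 0, 0, 0, 0)
  "01000" → prefix "01000" already present; 0 new (none)
  "00101" → prefix "00" already present; 3 new (1, 0, 1)
  "000101111" → prefix "0001" already present; 5 new (0, 1, 1, 1, 1)
  "0100011011" → prefix "01000" already present; 5 new (1, 1, 0, 1, 1)
  "000110" → prefix "000110" already present; 0 new (none)
  "00000" → prefix "000" already present; 2 new (0, 0)
  "0000" → prefix "0000" already present; 0 new (none)
  "000010" → prefix "0000" already present; 2 new (1, 0)
  "00001001" → prefix "000010" already present; 2 new (0, 1)
  "00011" → prefix "00011" already present; 0 new (none)
  "01001001110" → prefix "0100" already present; 7 new (1, 0, 0, 1, 1, 1, 0)
Total nodes = 11 + 5 + 0 + 3 + 5 + 5 + 0 + 2 + 0 + 2 + 2 + 0 + 7 = 42

42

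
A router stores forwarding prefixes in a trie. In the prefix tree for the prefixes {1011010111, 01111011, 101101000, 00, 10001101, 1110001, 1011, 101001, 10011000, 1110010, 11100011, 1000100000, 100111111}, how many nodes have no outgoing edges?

11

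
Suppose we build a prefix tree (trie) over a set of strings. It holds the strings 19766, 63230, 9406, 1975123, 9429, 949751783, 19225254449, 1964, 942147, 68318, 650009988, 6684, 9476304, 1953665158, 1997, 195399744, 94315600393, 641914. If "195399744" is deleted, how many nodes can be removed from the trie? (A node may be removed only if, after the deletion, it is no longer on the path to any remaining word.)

After clearing the end-marker at "195399744", prune upward until reaching a node still needed by another word.
The suffix "99744" (5 nodes) is used only by "195399744"; the node for "1953" still has the child "6", so pruning stops there.
Nodes removed: 5

5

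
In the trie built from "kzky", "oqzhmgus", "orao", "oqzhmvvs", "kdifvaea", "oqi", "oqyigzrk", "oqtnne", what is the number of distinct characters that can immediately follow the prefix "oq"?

The children of the "oq" node are the distinct next characters among strings starting with "oq".
Characters that immediately follow "oq" among the stored strings: {i, t, y, z}.
That node has 4 child edges.

4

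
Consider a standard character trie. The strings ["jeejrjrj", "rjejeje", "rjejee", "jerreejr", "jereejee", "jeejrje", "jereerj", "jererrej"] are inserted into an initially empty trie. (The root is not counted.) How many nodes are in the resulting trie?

34

Trie structure (* marks end of a word):
(root)
├─ j
│  └─ e
│     ├─ e
│     │  └─ j
│     │     └─ r
│     │        └─ j
│     │           ├─ e *
│     │           └─ r
│     │              └─ j *
│     └─ r
│        ├─ e
│        │  ├─ e
│        │  │  ├─ j
│        │  │  │  └─ e
│        │  │  │     └─ e *
│        │  │  └─ r
│        │  │     └─ j *
│        │  └─ r
│        │     └─ r
│        │        └─ e
│        │           └─ j *
│        └─ r
│           └─ e
│              └─ e
│                 └─ j
│                    └─ r *
└─ r
   └─ j
      └─ e
         └─ j
            └─ e
               ├─ e *
               └─ j
                  └─ e *
Counting every labelled node above: 34.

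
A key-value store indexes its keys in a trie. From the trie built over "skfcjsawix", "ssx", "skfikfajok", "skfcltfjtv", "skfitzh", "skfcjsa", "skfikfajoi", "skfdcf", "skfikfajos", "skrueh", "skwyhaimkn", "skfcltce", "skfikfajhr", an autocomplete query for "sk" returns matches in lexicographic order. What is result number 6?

skfikfajhr

Words with prefix "sk", in lexicographic order: "skfcjsa", "skfcjsawix", "skfcltce", "skfcltfjtv", "skfdcf", "skfikfajhr", "skfikfajoi", "skfikfajok", "skfikfajos", "skfitzh", "skrueh", "skwyhaimkn"
Position 6: skfikfajhr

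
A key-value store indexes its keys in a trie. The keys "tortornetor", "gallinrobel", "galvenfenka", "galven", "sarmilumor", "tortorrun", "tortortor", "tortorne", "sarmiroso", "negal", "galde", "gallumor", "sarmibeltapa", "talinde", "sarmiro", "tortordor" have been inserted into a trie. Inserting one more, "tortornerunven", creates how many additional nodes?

6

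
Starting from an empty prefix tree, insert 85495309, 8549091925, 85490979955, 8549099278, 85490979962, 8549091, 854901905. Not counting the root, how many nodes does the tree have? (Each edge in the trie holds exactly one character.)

For each word, the new-node count is its length minus the longest prefix already in the trie:
  "85495309" → 8 new (8, 5, 4, 9, 5, 3, 0, 9)
  "8549091925" → prefix "8549" already present; 6 new (0, 9, 1, 9, 2, 5)
  "85490979955" → prefix "854909" already present; 5 new (7, 9, 9, 5, 5)
  "8549099278" → prefix "854909" already present; 4 new (9, 2, 7, 8)
  "85490979962" → prefix "854909799" already present; 2 new (6, 2)
  "8549091" → prefix "8549091" already present; 0 new (none)
  "854901905" → prefix "85490" already present; 4 new (1, 9, 0, 5)
Total nodes = 8 + 6 + 5 + 4 + 2 + 0 + 4 = 29

29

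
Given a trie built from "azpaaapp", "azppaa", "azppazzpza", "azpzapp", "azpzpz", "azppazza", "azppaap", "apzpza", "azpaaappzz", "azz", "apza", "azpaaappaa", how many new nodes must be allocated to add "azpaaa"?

0

Every character of "azpaaa" already lies on an existing path (it is a prefix of some stored word).
No new nodes are needed: 0.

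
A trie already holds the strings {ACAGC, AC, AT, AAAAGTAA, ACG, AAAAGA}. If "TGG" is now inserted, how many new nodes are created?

3

No existing word starts with "T", so every character of "TGG" needs a new node.
3 − 0 = 3 new nodes.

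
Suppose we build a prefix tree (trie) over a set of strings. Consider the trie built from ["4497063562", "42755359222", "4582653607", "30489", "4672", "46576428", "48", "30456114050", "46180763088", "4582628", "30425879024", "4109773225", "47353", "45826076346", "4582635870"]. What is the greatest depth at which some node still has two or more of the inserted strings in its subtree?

5

Equivalently: take the maximum, over all pairs, of their longest common prefix length.
"45826076346" and "4582628" agree on "45826" (5 characters) before diverging; nothing deeper is shared.
Longest shared-prefix length: 5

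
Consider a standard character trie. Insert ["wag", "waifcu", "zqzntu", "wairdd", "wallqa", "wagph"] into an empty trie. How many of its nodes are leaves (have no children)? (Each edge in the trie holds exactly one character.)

A leaf is a node with no children — equivalently, the end of a word that is not a proper prefix of any other stored word.
Those words: "wagph", "waifcu", "wairdd", "wallqa", "zqzntu"
Leaf count: 5

5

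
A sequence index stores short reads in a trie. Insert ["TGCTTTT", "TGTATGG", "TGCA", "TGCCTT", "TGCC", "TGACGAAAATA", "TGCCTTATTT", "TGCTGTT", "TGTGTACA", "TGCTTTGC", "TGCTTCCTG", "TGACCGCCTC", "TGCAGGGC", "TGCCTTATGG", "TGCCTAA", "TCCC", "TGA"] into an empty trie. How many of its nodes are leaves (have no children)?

13

A leaf is a node with no children — equivalently, the end of a word that is not a proper prefix of any other stored word.
Those words: "TCCC", "TGACCGCCTC", "TGACGAAAATA", "TGCAGGGC", "TGCCTAA", "TGCCTTATGG", "TGCCTTATTT", "TGCTGTT", "TGCTTCCTG", "TGCTTTGC", "TGCTTTT", "TGTATGG", "TGTGTACA"
Leaf count: 13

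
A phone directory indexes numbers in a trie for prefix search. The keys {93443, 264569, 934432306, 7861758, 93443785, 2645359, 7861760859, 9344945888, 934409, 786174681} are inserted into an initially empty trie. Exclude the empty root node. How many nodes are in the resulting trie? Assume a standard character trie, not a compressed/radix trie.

45

Insert word by word; a character creates a node only if that edge doesn't already exist:
  "93443" → 5 new (9, 3, 4, 4, 3)
  "264569" → 6 new (2, 6, 4, 5, 6, 9)
  "934432306" → prefix "93443" already present; 4 new (2, 3, 0, 6)
  "7861758" → 7 new (7, 8, 6, 1, 7, 5, 8)
  "93443785" → prefix "93443" already present; 3 new (7, 8, 5)
  "2645359" → prefix "2645" already present; 3 new (3, 5, 9)
  "7861760859" → prefix "78617" already present; 5 new (6, 0, 8, 5, 9)
  "9344945888" → prefix "9344" already present; 6 new (9, 4, 5, 8, 8, 8)
  "934409" → prefix "9344" already present; 2 new (0, 9)
  "786174681" → prefix "78617" already present; 4 new (4, 6, 8, 1)
Total nodes = 5 + 6 + 4 + 7 + 3 + 3 + 5 + 6 + 2 + 4 = 45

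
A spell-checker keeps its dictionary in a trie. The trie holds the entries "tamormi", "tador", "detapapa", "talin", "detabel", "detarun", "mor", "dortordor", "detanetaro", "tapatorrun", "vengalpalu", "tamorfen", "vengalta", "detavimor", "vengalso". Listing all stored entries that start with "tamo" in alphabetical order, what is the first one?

tamorfen

DFS of the "tamo" subtree visits, in order: "tamorfen", "tamormi"
The 1st is tamorfen.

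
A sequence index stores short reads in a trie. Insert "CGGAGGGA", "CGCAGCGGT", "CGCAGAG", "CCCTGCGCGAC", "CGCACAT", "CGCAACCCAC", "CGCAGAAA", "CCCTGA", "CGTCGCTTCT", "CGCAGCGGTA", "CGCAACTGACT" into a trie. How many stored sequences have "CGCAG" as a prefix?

4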